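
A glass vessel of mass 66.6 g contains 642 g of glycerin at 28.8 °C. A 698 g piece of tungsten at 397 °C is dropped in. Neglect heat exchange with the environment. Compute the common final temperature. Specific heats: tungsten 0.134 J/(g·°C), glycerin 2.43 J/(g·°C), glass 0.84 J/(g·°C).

T_f ≈ 48.9 °C

Taking heat into each body as positive, Σ m c ΔT = 0:
698·0.134·(T − 397) + 642·2.43·(T − 28.8) + 66.6·0.84·(T − 28.8) = 0
93.53(T − 397) + 1560.1(T − 28.8) + 55.94(T − 28.8) = 0
1709.5 T = 83673
T ≈ 48.94 °C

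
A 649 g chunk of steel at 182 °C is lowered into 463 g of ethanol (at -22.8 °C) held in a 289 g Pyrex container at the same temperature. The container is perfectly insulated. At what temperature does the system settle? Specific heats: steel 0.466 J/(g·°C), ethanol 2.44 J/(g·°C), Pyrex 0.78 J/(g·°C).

Setting the total heat transfer to zero:
649·0.466·(T − 182) + 463·2.44·(T − (-22.8)) + 289·0.78·(T − (-22.8)) = 0
302.43(T − 182) + 1129.7(T − (-22.8)) + 225.42(T − (-22.8)) = 0
1657.6 T = 24146
T = 24146 / 1657.6 = 14.6 °C

T_f ≈ 14.6 °C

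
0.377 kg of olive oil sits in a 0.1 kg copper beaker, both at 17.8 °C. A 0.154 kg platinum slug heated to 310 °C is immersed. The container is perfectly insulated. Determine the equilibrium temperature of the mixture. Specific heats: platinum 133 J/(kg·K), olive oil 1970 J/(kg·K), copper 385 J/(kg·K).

T_f ≈ 25.3 °C

Let T be the final temperature. ΣQ_i = 0:
0.154*133*(T − 310) + 0.377*1970*(T − 17.8) + 0.1*385*(T − 17.8) = 0
20.48(T − 310) + 742.69(T − 17.8) + 38.5(T − 17.8) = 0
(20.48 + 742.69 + 38.5) T = 20.48*310 + 742.69*17.8 + 38.5*17.8
T = 20255/801.67 ≈ 25.27 °C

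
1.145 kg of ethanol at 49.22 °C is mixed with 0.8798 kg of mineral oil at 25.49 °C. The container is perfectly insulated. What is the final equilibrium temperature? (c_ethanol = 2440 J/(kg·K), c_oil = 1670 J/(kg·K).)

T_f ≈ 41.0 °C

With ΣQ=0 the equilibrium temperature is the m·c-weighted mean:
T_f = (2793.8*49.22 + 1469.3*25.49) / (2793.8 + 1469.3)
    = 174962 / 4263.1 ≈ 41.04 °C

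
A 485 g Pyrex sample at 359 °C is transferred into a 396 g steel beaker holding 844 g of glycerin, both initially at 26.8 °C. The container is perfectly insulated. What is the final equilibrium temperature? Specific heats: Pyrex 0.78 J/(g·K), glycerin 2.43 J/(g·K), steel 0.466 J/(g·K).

T_f ≈ 74.9 °C

Let T be the final temperature. ΣQ_i = 0:
485·0.78·(T − 359) + 844·2.43·(T − 26.8) + 396·0.466·(T − 26.8) = 0
378.3(T − 359) + 2050.9(T − 26.8) + 184.54(T − 26.8) = 0
(378.3 + 2050.9 + 184.54) T = 378.3·359 + 2050.9·26.8 + 184.54·26.8
T = 195720/2613.8 ≈ 74.88 °C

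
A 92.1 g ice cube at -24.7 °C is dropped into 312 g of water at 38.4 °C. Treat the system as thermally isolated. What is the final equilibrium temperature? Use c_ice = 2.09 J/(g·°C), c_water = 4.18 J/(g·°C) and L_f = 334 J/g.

T_f ≈ 8.6 °C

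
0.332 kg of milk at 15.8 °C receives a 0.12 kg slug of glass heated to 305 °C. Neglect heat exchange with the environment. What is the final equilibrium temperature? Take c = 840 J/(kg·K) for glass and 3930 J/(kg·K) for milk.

T_f ≈ 36.5 °C

|Q_glass| = |Q_milk|:
0.12·840·(305 − T) = 0.332·3930·(T − 15.8)
100.8(305 − T) = 1304.8(T − 15.8)
1405.6 T = 51359  ⇒  T ≈ 36.54 °C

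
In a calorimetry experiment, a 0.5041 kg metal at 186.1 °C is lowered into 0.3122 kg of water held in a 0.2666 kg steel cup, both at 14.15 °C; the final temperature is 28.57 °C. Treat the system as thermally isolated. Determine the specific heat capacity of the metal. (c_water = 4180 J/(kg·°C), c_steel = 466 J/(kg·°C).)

c ≈ 260 J/(kg·°C)

Setting the total heat transfer to zero:
0.5041·c·(28.57 − 186.1) + 0.3122·4180·(28.57 − 14.15) + 0.2666·466·(28.57 − 14.15) = 0
-79.41 c = -20610
c = -20610/-79.41 ≈ 259.5 J/(kg·°C)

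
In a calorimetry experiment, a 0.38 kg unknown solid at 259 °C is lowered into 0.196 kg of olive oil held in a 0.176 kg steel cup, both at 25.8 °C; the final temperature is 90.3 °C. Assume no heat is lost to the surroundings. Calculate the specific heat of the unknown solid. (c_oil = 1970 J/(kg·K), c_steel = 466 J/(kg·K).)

c ≈ 471 J/(kg·K)

Heat gained plus heat lost sum to zero:
0.38·c·(90.3 − 259) + 0.196·1970·(90.3 − 25.8) + 0.176·466·(90.3 − 25.8) = 0
-64.11 c = -30195
c = -30195/-64.11 ≈ 471 J/(kg·K)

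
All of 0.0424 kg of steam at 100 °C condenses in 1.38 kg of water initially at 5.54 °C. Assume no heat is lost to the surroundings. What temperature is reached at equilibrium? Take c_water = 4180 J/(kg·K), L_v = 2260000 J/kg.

T_f ≈ 24.5 °C

Let T be the final temperature. ΣQ_i = 0:
steam→water at 100 °C releases m L_v = 0.0424·2260000 = 95824; condensed water 100 °C→T: 177.23(T − 100); original water: 5768.4(T − 5.54)
5945.6 T = 95824 + 17723 + 31957 = 145504
T ≈ 24.47 °C, under the boiling point, so the assumption holds.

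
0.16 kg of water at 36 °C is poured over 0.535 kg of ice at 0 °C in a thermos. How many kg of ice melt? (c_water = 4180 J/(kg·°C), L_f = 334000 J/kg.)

m_melted ≈ 0.0721 kg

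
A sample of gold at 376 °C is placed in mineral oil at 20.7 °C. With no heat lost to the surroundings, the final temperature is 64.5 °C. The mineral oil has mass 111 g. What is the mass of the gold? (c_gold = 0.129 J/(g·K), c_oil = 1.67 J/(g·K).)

m ≈ 202 g

Heat gained plus heat lost sum to zero:
m·0.129·(64.5 − 376) + 111·1.67·(64.5 − 20.7) = 0
-40.18 m = -8119.2
m = -8119.2/-40.18 ≈ 202.1 g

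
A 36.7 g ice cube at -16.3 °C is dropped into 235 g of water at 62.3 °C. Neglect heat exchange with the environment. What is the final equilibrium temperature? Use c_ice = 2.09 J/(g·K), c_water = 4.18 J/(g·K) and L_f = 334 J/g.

T_f ≈ 42.0 °C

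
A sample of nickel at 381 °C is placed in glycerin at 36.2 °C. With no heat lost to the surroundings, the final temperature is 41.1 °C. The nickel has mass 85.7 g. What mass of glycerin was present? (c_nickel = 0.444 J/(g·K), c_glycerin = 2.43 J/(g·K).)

Heat lost by the nickel = heat gained by the glycerin:
85.7×0.444×(381 − 41.1) = m×2.43×(41.1 − 36.2)
11.91 m = 12933  ⇒  m ≈ 1086 g

m ≈ 1090 g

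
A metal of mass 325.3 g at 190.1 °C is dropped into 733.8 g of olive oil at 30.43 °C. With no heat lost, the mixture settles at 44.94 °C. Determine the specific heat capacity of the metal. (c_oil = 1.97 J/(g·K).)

c ≈ 0.444 J/(g·K)

Net heat exchanged in the isolated system is zero:
325.3×c×(44.94 − 190.1) + 733.8×1.97×(44.94 − 30.43) = 0
-47221 c = -20975
c = -20975/-47221 ≈ 0.4442 J/(g·K)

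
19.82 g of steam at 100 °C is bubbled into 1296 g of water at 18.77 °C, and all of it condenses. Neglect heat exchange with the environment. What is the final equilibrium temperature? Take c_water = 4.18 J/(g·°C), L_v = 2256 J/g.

Energy balance with sensible and latent terms:
steam→water at 100 °C releases m L_v = 19.82×2256 = 44714; condensate cools 100→T: 19.82×4.18×(T − 100) = 82.85(T − 100); water warms: 1296×4.18×(T − 18.77) = 5417.3(T − 18.77)
5500.1 T = 44714 + 8284.8 + 101682 = 154681
T ≈ 28.12 °C — below 100 °C, confirming all the steam condensed.

T_f ≈ 28.1 °C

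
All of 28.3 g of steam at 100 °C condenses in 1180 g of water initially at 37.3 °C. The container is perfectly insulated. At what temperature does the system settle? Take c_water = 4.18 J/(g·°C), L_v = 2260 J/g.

T_f ≈ 51.4 °C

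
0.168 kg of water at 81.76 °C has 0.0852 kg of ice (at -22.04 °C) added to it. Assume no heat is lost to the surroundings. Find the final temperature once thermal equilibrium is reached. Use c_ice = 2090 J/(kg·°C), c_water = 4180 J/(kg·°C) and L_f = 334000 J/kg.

T_f ≈ 23.7 °C

Taking heat into each body as positive, Σ m c ΔT = 0:
warm ice to 0 °C: 0.0852×2090×(0 − (-22.04)) = 3924.6; latent heat to melt: 0.0852×334000 = 28457; meltwater 0→T: 0.0852×4180×T = 356.14 T; water cools: 0.168×4180×(T − 81.76) = 702.24(T − 81.76)
1058.4 T = 57415 − 32381 = 25034
T ≈ 23.65 °C — above 0 °C, consistent with complete melting.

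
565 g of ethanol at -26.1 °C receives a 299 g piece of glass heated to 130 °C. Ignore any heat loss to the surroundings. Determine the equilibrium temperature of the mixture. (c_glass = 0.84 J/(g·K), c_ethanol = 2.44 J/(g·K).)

With ΣQ=0 the equilibrium temperature is the m·c-weighted mean:
T_f = (251.16·130 + 1378.6·(-26.1)) / (251.16 + 1378.6)
    = -3330.7 / 1629.8 ≈ -2.04 °C

T_f ≈ -2.0 °C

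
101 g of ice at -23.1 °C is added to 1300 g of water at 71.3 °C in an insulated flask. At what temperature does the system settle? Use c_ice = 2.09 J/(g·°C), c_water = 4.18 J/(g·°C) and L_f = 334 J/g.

T_f ≈ 59.6 °C

Energy balance with sensible and latent terms:
warm ice to 0 °C: 101×2.09×(0 − (-23.1)) = 4876.2
  fusion: m_ice L_f = 101×334 = 33734
  warm the meltwater: 422.18 T
  water: 5434(T − 71.3)
5856.2 T = 387444 − 38610 = 348834
T ≈ 59.57 °C (positive, so assuming full melt was valid).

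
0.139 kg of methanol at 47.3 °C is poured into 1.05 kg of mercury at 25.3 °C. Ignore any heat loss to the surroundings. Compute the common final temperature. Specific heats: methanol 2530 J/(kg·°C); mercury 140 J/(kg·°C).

T_f ≈ 40.8 °C

Heat lost by the methanol equals heat gained by the mercury:
0.139×2530×(47.3 − T) = 1.05×140×(T − 25.3)
351.67(47.3 − T) = 147(T − 25.3)
498.67 T = 20353  ⇒  T ≈ 40.81 °C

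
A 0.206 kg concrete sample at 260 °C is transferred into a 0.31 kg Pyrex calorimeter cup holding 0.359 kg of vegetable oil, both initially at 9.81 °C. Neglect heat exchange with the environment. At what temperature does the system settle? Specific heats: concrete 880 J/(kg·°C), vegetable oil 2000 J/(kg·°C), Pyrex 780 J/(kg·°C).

T_f ≈ 49.6 °C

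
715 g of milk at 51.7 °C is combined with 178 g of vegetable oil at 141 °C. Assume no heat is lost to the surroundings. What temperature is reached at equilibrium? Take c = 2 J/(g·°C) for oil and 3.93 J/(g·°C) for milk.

T_f ≈ 61.7 °C

T_f is the heat-capacity-weighted average of the initial temperatures:
T_f = (356·141 + 2810·51.7) / (356 + 2810)
    = 195470 / 3166 ≈ 61.74 °C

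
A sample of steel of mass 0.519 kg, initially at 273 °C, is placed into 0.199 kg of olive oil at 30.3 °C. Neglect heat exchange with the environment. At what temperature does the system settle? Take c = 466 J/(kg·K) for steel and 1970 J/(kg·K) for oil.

|Q_steel| = |Q_oil|:
0.519*466*(273 − T) = 0.199*1970*(T − 30.3)
241.85(273 − T) = 392.03(T − 30.3)
633.88 T = 77905  ⇒  T ≈ 122.90 °C

T_f ≈ 122.9 °C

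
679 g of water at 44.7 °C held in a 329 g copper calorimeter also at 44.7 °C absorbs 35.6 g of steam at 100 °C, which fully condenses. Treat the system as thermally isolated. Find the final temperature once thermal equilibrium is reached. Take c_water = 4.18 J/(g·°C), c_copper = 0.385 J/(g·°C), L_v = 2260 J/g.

T_f ≈ 73.2 °C

Sum of m c ΔT and latent-heat terms is zero:
steam→water at 100 °C releases m L_v = 35.6×2260 = 80456; condensate cools 100→T: 35.6×4.18×(T − 100) = 148.81(T − 100); water warms: 679×4.18×(T − 44.7) = 2838.2(T − 44.7); cup: 126.67(T − 44.7)
3113.7 T = 80456 + 14881 + 132530 = 227867
T ≈ 73.18 °C, under the boiling point, so the assumption holds.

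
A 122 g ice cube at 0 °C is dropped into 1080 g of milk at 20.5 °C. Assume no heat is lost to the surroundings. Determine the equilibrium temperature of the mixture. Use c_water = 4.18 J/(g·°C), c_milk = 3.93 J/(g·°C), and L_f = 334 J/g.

Taking heat into each body as positive, Σ m c ΔT = 0:
latent heat to melt: 122×334 = 40748; meltwater 0→T: 122×4.18×T = 509.96 T; milk: 4244.4(T − 20.5)
4754.4 T = 87010 − 40748 = 46262
T ≈ 9.73 °C. Since T > 0 °C, the all-ice-melts assumption holds.

T_f ≈ 9.7 °C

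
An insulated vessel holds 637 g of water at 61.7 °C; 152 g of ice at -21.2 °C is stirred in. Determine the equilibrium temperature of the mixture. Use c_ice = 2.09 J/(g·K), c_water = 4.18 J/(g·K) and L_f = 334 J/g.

T_f ≈ 32.4 °C

Energy conservation, ΣQ = 0:
ice -21.2→0 °C: 152·2.09·21.2 = 6734.8
  fusion: m_ice L_f = 152·334 = 50768
  meltwater 0→T: 152·4.18·T = 635.36 T
  water cools: 637·4.18·(T − 61.7) = 2662.7(T − 61.7)
3298 T = 164286 − 57503 = 106783
T ≈ 32.38 °C (positive, so assuming full melt was valid).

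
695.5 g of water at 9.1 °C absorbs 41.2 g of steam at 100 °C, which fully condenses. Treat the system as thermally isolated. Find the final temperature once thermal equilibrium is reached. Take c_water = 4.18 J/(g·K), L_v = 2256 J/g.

T_f ≈ 44.4 °C

Net heat exchanged in the isolated system is zero:
condense steam: −41.2·2256 = −92947; condensed water 100 °C→T: 172.22(T − 100); original water: 2907.2(T − 9.1)
3079.4 T = 92947 + 17222 + 26455 = 136624
T ≈ 44.37 °C (< 100 °C, so full condensation is consistent).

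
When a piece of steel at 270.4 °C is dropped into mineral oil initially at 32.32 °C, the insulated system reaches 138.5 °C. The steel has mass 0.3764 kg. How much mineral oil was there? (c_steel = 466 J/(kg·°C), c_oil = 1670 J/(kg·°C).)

m ≈ 0.13 kg

|Q_steel| = |Q_oil|:
0.3764×466×(270.4 − 138.5) = m×1670×(138.5 − 32.32)
177321 m = 23136  ⇒  m ≈ 0.1305 kg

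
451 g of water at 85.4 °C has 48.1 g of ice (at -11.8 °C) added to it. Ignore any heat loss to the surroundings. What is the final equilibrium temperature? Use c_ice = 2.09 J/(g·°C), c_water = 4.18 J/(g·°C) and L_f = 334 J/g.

Setting the total heat transfer to zero:
warm ice to 0 °C: 48.1×2.09×(0 − (-11.8)) = 1186.2; latent heat to melt: 48.1×334 = 16065; meltwater 0→T: 48.1×4.18×T = 201.06 T; water cools: 451×4.18×(T − 85.4) = 1885.2(T − 85.4)
2086.2 T = 160994 − 17252 = 143743
T ≈ 68.90 °C — above 0 °C, consistent with complete melting.

T_f ≈ 68.9 °C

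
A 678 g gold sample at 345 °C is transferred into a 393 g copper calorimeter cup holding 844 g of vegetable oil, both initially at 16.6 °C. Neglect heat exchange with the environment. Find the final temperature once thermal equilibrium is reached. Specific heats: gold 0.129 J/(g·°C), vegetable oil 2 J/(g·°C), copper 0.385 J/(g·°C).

Let T be the final temperature. ΣQ_i = 0:
678×0.129×(T − 345) + 844×2×(T − 16.6) + 393×0.385×(T − 16.6) = 0
87.46(T − 345) + 1688(T − 16.6) + 151.31(T − 16.6) = 0
(87.46 + 1688 + 151.31) T = 87.46×345 + 1688×16.6 + 151.31×16.6
T ≈ 31.51 °C

T_f ≈ 31.5 °C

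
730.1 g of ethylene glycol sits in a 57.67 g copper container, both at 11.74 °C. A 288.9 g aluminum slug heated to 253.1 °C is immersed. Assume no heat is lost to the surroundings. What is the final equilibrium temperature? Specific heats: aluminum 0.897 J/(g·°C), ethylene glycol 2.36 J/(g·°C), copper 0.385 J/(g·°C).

Setting the total heat transfer to zero:
288.9×0.897×(T − 253.1) + 730.1×2.36×(T − 11.74) + 57.67×0.385×(T − 11.74) = 0
259.14(T − 253.1) + 1723(T − 11.74) + 22.2(T − 11.74) = 0
2004.4 T = 86078
T ≈ 42.95 °C

T_f ≈ 42.9 °C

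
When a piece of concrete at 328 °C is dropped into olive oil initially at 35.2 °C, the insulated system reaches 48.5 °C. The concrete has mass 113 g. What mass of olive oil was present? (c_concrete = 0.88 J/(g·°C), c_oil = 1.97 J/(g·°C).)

m ≈ 1060 g

Let T be the final temperature. ΣQ_i = 0:
113·0.88·(48.5 − 328) + m·1.97·(48.5 − 35.2) = 0
26.2 m = 27793
m = 27793/26.2 ≈ 1061 g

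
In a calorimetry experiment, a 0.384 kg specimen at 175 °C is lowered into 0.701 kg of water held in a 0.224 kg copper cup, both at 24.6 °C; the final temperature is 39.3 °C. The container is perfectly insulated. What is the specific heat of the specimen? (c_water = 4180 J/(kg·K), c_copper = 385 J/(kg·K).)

Let T be the final temperature. ΣQ_i = 0:
0.384×c×(39.3 − 175) + 0.701×4180×(39.3 − 24.6) + 0.224×385×(39.3 − 24.6) = 0
-52.11 c = -44341
c = -44341/-52.11 ≈ 850.9 J/(kg·K)

c ≈ 851 J/(kg·K)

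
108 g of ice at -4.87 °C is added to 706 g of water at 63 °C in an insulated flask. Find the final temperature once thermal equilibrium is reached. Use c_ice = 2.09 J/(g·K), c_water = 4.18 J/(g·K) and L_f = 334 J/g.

T_f ≈ 43.7 °C

Sum of m c ΔT and latent-heat terms is zero:
warm ice to 0 °C: 108·2.09·(0 − (-4.87)) = 1099.3
  latent heat to melt: 108·334 = 36072
  warm the meltwater: 451.44 T
  water: 2951.1(T − 63)
3402.5 T = 185918 − 37171 = 148747
T ≈ 43.72 °C (positive, so assuming full melt was valid).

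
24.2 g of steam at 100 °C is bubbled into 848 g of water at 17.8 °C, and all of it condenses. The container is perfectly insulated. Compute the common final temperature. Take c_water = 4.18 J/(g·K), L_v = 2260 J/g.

Energy balance with sensible and latent terms:
condense steam: −24.2×2260 = −54692
  condensed water 100 °C→T: 101.16(T − 100)
  original water: 3544.6(T − 17.8)
3645.8 T = 54692 + 10116 + 63095 = 127902
T ≈ 35.08 °C, under the boiling point, so the assumption holds.

T_f ≈ 35.1 °C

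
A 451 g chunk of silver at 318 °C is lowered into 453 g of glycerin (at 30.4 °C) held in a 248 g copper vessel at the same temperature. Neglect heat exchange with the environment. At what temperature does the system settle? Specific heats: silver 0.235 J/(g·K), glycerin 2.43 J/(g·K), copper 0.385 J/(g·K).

T_f ≈ 53.8 °C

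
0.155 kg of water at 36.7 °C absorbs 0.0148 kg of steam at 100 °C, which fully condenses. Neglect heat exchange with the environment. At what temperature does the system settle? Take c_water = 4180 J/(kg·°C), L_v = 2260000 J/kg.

T_f ≈ 89.3 °C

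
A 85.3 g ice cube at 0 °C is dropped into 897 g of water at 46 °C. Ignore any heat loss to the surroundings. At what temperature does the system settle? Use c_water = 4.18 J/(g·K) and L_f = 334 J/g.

Conservation of energy gives ΣQ = 0:
latent heat to melt: 85.3·334 = 28490
  meltwater 0→T: 85.3·4.18·T = 356.55 T
  water cools: 897·4.18·(T − 46) = 3749.5(T − 46)
4106 T = 172475 − 28490 = 143985
T ≈ 35.07 °C — above 0 °C, consistent with complete melting.

T_f ≈ 35.1 °C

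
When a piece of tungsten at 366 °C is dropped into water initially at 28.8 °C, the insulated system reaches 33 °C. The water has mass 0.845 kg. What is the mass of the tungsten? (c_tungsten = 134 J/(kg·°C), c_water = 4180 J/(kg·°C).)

m ≈ 0.332 kg

|Q_tungsten| = |Q_water|:
m×134×(366 − 33) = 0.845×4180×(33 − 28.8)
44622 m = 14835  ⇒  m ≈ 0.3325 kg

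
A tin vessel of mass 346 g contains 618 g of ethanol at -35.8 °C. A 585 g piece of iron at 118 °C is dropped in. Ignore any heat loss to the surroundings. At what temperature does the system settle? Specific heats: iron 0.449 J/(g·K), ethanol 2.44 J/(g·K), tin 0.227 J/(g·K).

T_f ≈ -14.0 °C

T_f is the heat-capacity-weighted average of the initial temperatures:
T_f = (262.67·118 + 1507.9·(-35.8) + 78.54·(-35.8)) / (262.67 + 1507.9 + 78.54)
    = -25801 / 1849.1 ≈ -13.95 °C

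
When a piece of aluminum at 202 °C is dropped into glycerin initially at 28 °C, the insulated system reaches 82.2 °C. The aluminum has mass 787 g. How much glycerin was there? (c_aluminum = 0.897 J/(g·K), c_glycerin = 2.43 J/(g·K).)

|Q_aluminum| = |Q_glycerin|:
787·0.897·(202 − 82.2) = m·2.43·(82.2 − 28)
131.71 m = 84571  ⇒  m ≈ 642.1 g

m ≈ 642 g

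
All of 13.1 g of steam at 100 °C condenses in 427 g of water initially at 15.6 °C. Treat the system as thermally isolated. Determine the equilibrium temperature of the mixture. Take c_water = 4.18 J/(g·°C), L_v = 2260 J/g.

T_f ≈ 34.2 °C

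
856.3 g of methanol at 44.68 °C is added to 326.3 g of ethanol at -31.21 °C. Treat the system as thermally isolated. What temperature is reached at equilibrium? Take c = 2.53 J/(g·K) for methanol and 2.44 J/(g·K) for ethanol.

Energy conservation, ΣQ = 0:
856.3×2.53×(T − 44.68) + 326.3×2.44×(T − (-31.21)) = 0
2166.4(T − 44.68) + 796.17(T − (-31.21)) = 0
2962.6 T = 71948
T = 71948 / 2962.6 = 24.3 °C

T_f ≈ 24.3 °C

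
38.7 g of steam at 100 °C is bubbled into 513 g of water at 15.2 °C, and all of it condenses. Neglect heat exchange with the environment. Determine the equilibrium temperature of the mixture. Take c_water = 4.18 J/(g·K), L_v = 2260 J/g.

T_f ≈ 59.1 °C

Energy conservation, ΣQ = 0:
steam→water at 100 °C releases m L_v = 38.7·2260 = 87462; condensate cools 100→T: 38.7·4.18·(T − 100) = 161.77(T − 100); water warms: 513·4.18·(T − 15.2) = 2144.3(T − 15.2)
2306.1 T = 87462 + 16177 + 32594 = 136233
T ≈ 59.07 °C, under the boiling point, so the assumption holds.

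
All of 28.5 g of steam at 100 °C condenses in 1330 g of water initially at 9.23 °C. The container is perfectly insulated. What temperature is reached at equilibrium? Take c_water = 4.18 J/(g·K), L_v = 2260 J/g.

T_f ≈ 22.5 °C

Conservation of energy gives ΣQ = 0:
condense steam: −28.5×2260 = −64410; condensate cools 100→T: 28.5×4.18×(T − 100) = 119.13(T − 100); original water: 5559.4(T − 9.23)
5678.5 T = 64410 + 11913 + 51313 = 127636
T ≈ 22.48 °C, under the boiling point, so the assumption holds.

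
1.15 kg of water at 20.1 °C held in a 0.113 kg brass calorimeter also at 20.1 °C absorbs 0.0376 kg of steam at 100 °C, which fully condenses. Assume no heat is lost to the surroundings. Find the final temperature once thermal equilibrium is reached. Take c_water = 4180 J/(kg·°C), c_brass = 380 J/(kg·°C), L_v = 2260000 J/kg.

T_f ≈ 39.6 °C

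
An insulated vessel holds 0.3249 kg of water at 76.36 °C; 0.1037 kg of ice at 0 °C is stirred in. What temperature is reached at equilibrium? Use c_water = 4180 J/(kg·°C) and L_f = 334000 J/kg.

T_f ≈ 38.6 °C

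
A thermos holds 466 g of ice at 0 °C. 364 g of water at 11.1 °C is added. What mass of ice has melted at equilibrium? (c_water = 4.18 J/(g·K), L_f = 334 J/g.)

m_melted ≈ 50.6 g

Cooling the water to 0 °C releases 364×4.18×11.1 = 16889 J.
To melt every bit of ice: 466×334 = 155644 J.
Since 16889 < 155644 J, not all the ice melts; equilibrium is at 0 °C.
m_melt = 16889 / L_f = 50.57 g.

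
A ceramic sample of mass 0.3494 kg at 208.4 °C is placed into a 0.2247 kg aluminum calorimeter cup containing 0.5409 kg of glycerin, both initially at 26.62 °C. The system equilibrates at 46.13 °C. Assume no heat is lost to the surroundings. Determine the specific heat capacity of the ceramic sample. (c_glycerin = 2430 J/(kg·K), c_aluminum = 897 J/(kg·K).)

c ≈ 522 J/(kg·K)

Let T be the final temperature. ΣQ_i = 0:
0.3494·c·(46.13 − 208.4) + 0.5409·2430·(46.13 − 26.62) + 0.2247·897·(46.13 − 26.62) = 0
-56.7 c = -29576
c = -29576/-56.7 ≈ 521.6 J/(kg·K)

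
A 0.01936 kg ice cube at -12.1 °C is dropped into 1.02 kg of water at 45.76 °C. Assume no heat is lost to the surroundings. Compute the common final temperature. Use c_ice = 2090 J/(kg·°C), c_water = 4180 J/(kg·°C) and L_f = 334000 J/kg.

T_f ≈ 43.3 °C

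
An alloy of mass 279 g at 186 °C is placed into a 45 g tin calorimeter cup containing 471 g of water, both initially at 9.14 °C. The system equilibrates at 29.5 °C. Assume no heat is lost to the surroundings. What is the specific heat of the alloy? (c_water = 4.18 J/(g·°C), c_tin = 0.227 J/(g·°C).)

c ≈ 0.923 J/(g·°C)

Heat gained plus heat lost sum to zero:
279×c×(29.5 − 186) + 471×4.18×(29.5 − 9.14) + 45×0.227×(29.5 − 9.14) = 0
-43664 c = -40292
c = -40292/-43664 ≈ 0.9228 J/(g·°C)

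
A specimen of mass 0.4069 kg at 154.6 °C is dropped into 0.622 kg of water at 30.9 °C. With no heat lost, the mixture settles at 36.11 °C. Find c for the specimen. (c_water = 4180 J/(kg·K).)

c ≈ 281 J/(kg·K)

Heat gained plus heat lost sum to zero:
0.4069·c·(36.11 − 154.6) + 0.622·4180·(36.11 − 30.9) = 0
-48.21 c = -13546
c = -13546/-48.21 ≈ 281 J/(kg·K)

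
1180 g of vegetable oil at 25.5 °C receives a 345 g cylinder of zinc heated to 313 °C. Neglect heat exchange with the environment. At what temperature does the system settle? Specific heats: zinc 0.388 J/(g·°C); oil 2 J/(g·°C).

T_f = Σ m_i c_i T_i / Σ m_i c_i:
T_f = (133.86·313 + 2360·25.5) / (133.86 + 2360)
    = 102078 / 2493.9 ≈ 40.93 °C

T_f ≈ 40.9 °C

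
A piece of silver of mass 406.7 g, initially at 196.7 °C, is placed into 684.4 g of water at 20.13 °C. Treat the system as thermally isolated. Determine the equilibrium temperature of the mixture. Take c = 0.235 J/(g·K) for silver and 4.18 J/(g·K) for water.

T_f ≈ 25.8 °C

Setting the total heat transfer to zero:
406.7*0.235*(T − 196.7) + 684.4*4.18*(T − 20.13) = 0
95.57(T − 196.7) + 2860.8(T − 20.13) = 0
(95.57 + 2860.8) T = 95.57*196.7 + 2860.8*20.13
T = 76387/2956.4 ≈ 25.84 °C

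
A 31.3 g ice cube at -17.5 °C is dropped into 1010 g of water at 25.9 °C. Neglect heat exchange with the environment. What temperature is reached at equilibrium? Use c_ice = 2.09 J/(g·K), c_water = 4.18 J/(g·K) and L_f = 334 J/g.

T_f ≈ 22.5 °C

Energy conservation, ΣQ = 0:
warm ice to 0 °C: 31.3×2.09×(0 − (-17.5)) = 1144.8; melt ice: 31.3×334 = 10454; warm the meltwater: 130.83 T; water cools: 1010×4.18×(T − 25.9) = 4221.8(T − 25.9)
4352.6 T = 109345 − 11599 = 97746
T ≈ 22.46 °C. Since T > 0 °C, the all-ice-melts assumption holds.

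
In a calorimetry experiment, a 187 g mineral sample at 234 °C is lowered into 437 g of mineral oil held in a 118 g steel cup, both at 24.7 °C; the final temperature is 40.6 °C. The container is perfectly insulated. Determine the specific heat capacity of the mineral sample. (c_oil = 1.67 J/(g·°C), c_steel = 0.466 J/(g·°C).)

c ≈ 0.345 J/(g·°C)

Net heat exchanged in the isolated system is zero:
187×c×(40.6 − 234) + 437×1.67×(40.6 − 24.7) + 118×0.466×(40.6 − 24.7) = 0
-36166 c = -12478
c = -12478/-36166 ≈ 0.345 J/(g·°C)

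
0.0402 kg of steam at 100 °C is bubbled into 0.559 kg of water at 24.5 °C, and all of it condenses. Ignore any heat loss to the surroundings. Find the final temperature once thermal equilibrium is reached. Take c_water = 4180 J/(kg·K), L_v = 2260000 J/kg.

T_f ≈ 65.8 °C

Taking heat into each body as positive, Σ m c ΔT = 0:
steam→water at 100 °C releases m L_v = 0.0402·2260000 = 90852
  condensate cools 100→T: 0.0402·4180·(T − 100) = 168.04(T − 100)
  original water: 2336.6(T − 24.5)
2504.7 T = 90852 + 16804 + 57247 = 164903
T ≈ 65.84 °C (< 100 °C, so full condensation is consistent).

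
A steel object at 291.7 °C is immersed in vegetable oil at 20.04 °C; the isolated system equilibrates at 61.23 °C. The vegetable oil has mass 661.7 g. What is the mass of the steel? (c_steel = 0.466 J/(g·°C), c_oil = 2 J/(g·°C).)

m ≈ 508 g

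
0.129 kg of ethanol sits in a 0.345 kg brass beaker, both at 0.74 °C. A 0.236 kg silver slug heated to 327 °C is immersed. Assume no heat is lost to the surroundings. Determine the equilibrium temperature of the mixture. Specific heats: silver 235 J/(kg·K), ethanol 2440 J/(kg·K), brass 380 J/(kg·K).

With ΣQ=0 the equilibrium temperature is the m·c-weighted mean:
T_f = (55.46*327 + 314.76*0.74 + 131.1*0.74) / (55.46 + 314.76 + 131.1)
    = 18465 / 501.32 ≈ 36.83 °C

T_f ≈ 36.8 °C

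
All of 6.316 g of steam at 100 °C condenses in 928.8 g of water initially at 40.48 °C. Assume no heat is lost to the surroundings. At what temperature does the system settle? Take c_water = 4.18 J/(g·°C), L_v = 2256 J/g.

Conservation of energy gives ΣQ = 0:
condense steam: −6.316·2256 = −14249
  condensate cools 100→T: 6.316·4.18·(T − 100) = 26.4(T − 100)
  original water: 3882.4(T − 40.48)
3908.8 T = 14249 + 2640.1 + 157159 = 174048
T ≈ 44.53 °C — below 100 °C, confirming all the steam condensed.

T_f ≈ 44.5 °C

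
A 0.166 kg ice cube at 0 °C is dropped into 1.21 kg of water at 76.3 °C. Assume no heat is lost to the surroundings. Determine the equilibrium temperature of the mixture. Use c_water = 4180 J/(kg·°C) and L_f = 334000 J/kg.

Setting the total heat transfer to zero:
melt ice: 0.166·334000 = 55444; warm the meltwater: 693.88 T; water cools: 1.21·4180·(T − 76.3) = 5057.8(T − 76.3)
5751.7 T = 385910 − 55444 = 330466
T ≈ 57.46 °C (positive, so assuming full melt was valid).

T_f ≈ 57.5 °C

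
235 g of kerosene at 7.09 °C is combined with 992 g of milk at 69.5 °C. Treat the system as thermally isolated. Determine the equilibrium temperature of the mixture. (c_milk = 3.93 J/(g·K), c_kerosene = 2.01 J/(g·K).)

Heat lost by the milk equals heat gained by the kerosene:
992×3.93×(69.5 − T) = 235×2.01×(T − 7.09)
3898.6(69.5 − T) = 472.35(T − 7.09)
4370.9 T = 274299  ⇒  T ≈ 62.76 °C

T_f ≈ 62.8 °C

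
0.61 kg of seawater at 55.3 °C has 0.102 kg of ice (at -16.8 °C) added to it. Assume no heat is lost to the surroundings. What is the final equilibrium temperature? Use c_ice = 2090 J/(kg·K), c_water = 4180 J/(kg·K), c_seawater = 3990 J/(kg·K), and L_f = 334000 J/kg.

Let T be the final temperature. ΣQ_i = 0:
warm ice to 0 °C: 0.102·2090·(0 − (-16.8)) = 3581.4
  latent heat to melt: 0.102·334000 = 34068
  warm the meltwater: 426.36 T
  seawater cools: 0.61·3990·(T − 55.3) = 2433.9(T − 55.3)
2860.3 T = 134595 − 37649 = 96945
T ≈ 33.89 °C. Since T > 0 °C, the all-ice-melts assumption holds.

T_f ≈ 33.9 °C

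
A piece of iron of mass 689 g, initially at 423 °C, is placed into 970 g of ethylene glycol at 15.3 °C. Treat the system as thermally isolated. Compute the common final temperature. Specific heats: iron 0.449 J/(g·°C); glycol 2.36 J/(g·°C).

T_f ≈ 63.8 °C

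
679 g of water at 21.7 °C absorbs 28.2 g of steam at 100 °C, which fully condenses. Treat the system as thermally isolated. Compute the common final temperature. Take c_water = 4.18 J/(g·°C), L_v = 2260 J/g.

T_f ≈ 46.4 °C

Taking heat into each body as positive, Σ m c ΔT = 0:
latent heat released on condensation: 28.2·2260 = 63732
  condensate cools 100→T: 28.2·4.18·(T − 100) = 117.88(T − 100)
  original water: 2838.2(T − 21.7)
2956.1 T = 63732 + 11788 + 61589 = 137109
T ≈ 46.38 °C, under the boiling point, so the assumption holds.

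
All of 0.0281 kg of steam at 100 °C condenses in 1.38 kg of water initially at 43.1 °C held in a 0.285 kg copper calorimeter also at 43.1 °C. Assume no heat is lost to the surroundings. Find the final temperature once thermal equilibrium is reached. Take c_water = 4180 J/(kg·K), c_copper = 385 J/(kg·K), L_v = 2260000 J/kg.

T_f ≈ 54.8 °C

Energy balance with sensible and latent terms:
condense steam: −0.0281·2260000 = −63506
  condensate cools 100→T: 0.0281·4180·(T − 100) = 117.46(T − 100)
  original water: 5768.4(T − 43.1)
  copper cup: 0.285·385·(T − 43.1) = 109.72(T − 43.1)
5995.6 T = 63506 + 11746 + 253347 = 328599
T ≈ 54.81 °C — below 100 °C, confirming all the steam condensed.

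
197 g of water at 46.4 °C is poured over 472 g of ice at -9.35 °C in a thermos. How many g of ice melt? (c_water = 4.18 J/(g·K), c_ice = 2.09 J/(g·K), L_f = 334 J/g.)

m_melted ≈ 86.8 g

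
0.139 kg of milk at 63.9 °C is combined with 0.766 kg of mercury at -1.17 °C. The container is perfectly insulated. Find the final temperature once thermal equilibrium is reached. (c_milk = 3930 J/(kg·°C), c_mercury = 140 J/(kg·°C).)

T_f ≈ 53.2 °C

|Q_milk| = |Q_mercury|:
0.139×3930×(63.9 − T) = 0.766×140×(T − (-1.17))
546.27(63.9 − T) = 107.24(T − (-1.17))
653.51 T = 34781  ⇒  T ≈ 53.22 °C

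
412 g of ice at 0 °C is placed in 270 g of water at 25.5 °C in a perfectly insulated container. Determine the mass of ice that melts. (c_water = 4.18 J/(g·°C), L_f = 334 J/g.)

Heat available from the water dropping to 0 °C: 270·4.18·25.5 = 28779 J.
Melting all 412 g of ice would need 412·334 = 137608 J.
Since 28779 < 137608 J, not all the ice melts; equilibrium is at 0 °C.
m_melt = 28779 / L_f = 86.17 g.

m_melted ≈ 86.2 g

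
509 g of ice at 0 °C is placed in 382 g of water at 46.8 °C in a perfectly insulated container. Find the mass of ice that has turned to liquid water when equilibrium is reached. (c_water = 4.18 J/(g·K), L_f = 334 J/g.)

m_melted ≈ 224 g

Cooling the water to 0 °C releases 382×4.18×46.8 = 74728 J.
Fully melting the ice requires m_ice L_f = 509×334 = 170006 J.
74728 J < 170006 J, so only part of the ice melts and the system sits at 0 °C.
m_melt = 74728 / L_f = 223.7 g.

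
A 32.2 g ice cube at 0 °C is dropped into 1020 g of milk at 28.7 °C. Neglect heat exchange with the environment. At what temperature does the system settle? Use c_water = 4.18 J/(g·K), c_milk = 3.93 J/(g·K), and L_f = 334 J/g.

Heat gained plus heat lost sum to zero:
latent heat to melt: 32.2·334 = 10755
  warm the meltwater: 134.6 T
  milk cools: 1020·3.93·(T − 28.7) = 4008.6(T − 28.7)
4143.2 T = 115047 − 10755 = 104292
T ≈ 25.17 °C (positive, so assuming full melt was valid).

T_f ≈ 25.2 °C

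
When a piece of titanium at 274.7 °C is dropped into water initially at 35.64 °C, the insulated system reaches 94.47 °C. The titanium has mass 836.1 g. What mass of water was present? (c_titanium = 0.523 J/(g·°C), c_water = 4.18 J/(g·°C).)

m ≈ 320 g

Heat lost by the titanium = heat gained by the water:
836.1×0.523×(274.7 − 94.47) = m×4.18×(94.47 − 35.64)
245.91 m = 78811  ⇒  m ≈ 320.5 g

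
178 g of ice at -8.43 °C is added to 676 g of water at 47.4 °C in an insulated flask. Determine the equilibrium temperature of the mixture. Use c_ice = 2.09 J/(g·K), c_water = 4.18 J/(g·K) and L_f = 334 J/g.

T_f ≈ 20.0 °C

Sum of m c ΔT and latent-heat terms is zero:
ice -8.43→0 °C: 178×2.09×8.43 = 3136.1; latent heat to melt: 178×334 = 59452; warm the meltwater: 744.04 T; water cools: 676×4.18×(T − 47.4) = 2825.7(T − 47.4)
3569.7 T = 133937 − 62588 = 71349
T ≈ 19.99 °C — above 0 °C, consistent with complete melting.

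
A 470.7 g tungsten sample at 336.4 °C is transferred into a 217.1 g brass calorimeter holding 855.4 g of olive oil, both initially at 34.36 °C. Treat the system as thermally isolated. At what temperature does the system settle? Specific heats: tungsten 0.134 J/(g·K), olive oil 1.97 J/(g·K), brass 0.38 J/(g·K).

Energy conservation, ΣQ = 0:
470.7*0.134*(T − 336.4) + 855.4*1.97*(T − 34.36) + 217.1*0.38*(T − 34.36) = 0
(63.07 + 1685.1 + 82.5) T = 63.07*336.4 + 1685.1*34.36 + 82.5*34.36
T = 81954 / 1830.7 = 44.8 °C

T_f ≈ 44.8 °C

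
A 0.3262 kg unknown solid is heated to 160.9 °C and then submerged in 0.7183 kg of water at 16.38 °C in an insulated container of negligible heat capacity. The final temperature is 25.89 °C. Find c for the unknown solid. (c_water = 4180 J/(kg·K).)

c ≈ 648 J/(kg·K)

Net heat exchanged in the isolated system is zero:
0.3262×c×(25.89 − 160.9) + 0.7183×4180×(25.89 − 16.38) = 0
-44.04 c = -28554
c = -28554/-44.04 ≈ 648.4 J/(kg·K)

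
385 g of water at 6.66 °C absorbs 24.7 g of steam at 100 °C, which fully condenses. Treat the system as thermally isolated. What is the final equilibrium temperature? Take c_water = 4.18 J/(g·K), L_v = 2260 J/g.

Heat gained plus heat lost sum to zero:
condense steam: −24.7·2260 = −55822; condensate cools 100→T: 24.7·4.18·(T − 100) = 103.25(T − 100); original water: 1609.3(T − 6.66)
1712.5 T = 55822 + 10325 + 10718 = 76865
T ≈ 44.88 °C (< 100 °C, so full condensation is consistent).

T_f ≈ 44.9 °C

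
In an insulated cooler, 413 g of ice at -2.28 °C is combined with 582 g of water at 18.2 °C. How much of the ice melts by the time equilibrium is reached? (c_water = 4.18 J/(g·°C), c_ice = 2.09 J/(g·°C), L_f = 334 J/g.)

m_melted ≈ 127 g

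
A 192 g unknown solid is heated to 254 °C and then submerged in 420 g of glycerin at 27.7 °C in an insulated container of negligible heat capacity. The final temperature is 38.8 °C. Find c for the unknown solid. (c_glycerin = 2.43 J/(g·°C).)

c ≈ 0.274 J/(g·°C)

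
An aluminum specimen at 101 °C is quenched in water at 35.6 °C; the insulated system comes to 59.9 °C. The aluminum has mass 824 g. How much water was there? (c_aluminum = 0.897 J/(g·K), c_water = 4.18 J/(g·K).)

m ≈ 299 g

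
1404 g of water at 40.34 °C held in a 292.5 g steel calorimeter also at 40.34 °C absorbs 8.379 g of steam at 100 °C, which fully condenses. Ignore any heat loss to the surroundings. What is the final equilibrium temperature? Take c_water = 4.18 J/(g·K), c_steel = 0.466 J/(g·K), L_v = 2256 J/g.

Taking heat into each body as positive, Σ m c ΔT = 0:
steam→water at 100 °C releases m L_v = 8.379·2256 = 18903
  condensate cools 100→T: 8.379·4.18·(T − 100) = 35.02(T − 100)
  original water: 5868.7(T − 40.34)
  cup: 136.31(T − 40.34)
6040 T = 18903 + 3502.4 + 242243 = 264648
T ≈ 43.82 °C, under the boiling point, so the assumption holds.

T_f ≈ 43.8 °C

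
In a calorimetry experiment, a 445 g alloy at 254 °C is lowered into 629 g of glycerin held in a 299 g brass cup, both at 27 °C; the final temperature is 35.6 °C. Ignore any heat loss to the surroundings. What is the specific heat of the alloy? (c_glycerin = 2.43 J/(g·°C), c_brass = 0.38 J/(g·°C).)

c ≈ 0.145 J/(g·°C)

Conservation of energy gives ΣQ = 0:
445×c×(35.6 − 254) + 629×2.43×(35.6 − 27) + 299×0.38×(35.6 − 27) = 0
-97188 c = -14122
c = -14122/-97188 ≈ 0.1453 J/(g·°C)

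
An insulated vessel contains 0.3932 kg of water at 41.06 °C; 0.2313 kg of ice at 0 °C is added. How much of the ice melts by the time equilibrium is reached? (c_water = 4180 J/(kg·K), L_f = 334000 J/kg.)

Heat available from the water dropping to 0 °C: 0.3932×4180×41.06 = 67485 J.
To melt every bit of ice: 0.2313×334000 = 77254 J.
That's not enough to melt it all — equilibrium is at 0 °C with ice remaining.
m_melt = 67485 / L_f = 0.2021 kg.

m_melted ≈ 0.202 kg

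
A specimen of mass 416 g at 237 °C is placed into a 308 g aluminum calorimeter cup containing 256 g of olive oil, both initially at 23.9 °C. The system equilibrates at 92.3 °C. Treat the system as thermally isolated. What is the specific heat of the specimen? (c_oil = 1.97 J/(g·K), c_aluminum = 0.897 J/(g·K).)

c ≈ 0.887 J/(g·K)

Net heat exchanged in the isolated system is zero:
416×c×(92.3 − 237) + 256×1.97×(92.3 − 23.9) + 308×0.897×(92.3 − 23.9) = 0
-60195 c = -53393
c = -53393/-60195 ≈ 0.887 J/(g·K)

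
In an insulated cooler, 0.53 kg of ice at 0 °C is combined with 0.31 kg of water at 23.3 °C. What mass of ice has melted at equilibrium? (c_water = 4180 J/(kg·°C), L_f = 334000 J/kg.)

m_melted ≈ 0.0904 kg

Water can give up m c ΔT = 0.31·4180·23.3 = 30192 J before reaching 0 °C.
Fully melting the ice requires m_ice L_f = 0.53·334000 = 177020 J.
Since 30192 < 177020 J, not all the ice melts; equilibrium is at 0 °C.
Mass melted = 30192/334000 ≈ 0.0904 kg.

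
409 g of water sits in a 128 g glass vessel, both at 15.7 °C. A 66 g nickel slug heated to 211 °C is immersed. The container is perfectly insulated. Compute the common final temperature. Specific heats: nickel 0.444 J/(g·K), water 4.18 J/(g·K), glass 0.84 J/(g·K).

T_f ≈ 18.8 °C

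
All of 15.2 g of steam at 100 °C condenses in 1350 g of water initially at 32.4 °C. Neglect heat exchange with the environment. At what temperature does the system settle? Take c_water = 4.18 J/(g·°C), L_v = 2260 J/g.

Sum of m c ΔT and latent-heat terms is zero:
latent heat released on condensation: 15.2·2260 = 34352; condensed water 100 °C→T: 63.54(T − 100); original water: 5643(T − 32.4)
5706.5 T = 34352 + 6353.6 + 182833 = 223539
T ≈ 39.17 °C (< 100 °C, so full condensation is consistent).

T_f ≈ 39.2 °C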